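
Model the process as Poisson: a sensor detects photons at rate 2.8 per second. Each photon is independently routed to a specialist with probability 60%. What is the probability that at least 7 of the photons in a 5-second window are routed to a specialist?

0.7330

Thinning: the photons that are routed to a specialist themselves form a Poisson process with rate 0.6 × 2.8 = 1.68 per second.
Over the interval, μ = 1.68 × 5 = 8.4 (a 5-second window = 5 seconds).
P(N ≥ 7) = 1 − P(N ≤ 6) ≈ 0.7330.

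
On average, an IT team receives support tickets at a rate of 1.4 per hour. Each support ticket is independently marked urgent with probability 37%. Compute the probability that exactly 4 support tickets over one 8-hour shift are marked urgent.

0.1949

Thinning: the support tickets that are marked urgent themselves form a Poisson process with rate 0.37 × 1.4 = 0.518 per hour.
Over the interval, μ = 0.518 × 8 = 4.144 (an 8-hour shift = 8 hours).
P(N = 4) = e^(−4.144) · 4.144^4/4! ≈ 0.1949.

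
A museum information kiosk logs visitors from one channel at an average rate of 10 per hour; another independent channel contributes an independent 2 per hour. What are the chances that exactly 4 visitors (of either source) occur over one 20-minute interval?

0.1954

Independent Poisson processes superpose: combined rate λ = 10 + 2 = 12 per hour.
Over the interval, μ = 12 × 1/3 = 4 (a 20-minute interval = 1/3 hours).
P(N = 4) = e^(−4) · 4^4/4! ≈ 0.1954.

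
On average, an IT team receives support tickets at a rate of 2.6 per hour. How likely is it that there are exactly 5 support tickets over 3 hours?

Over the interval, μ = 2.6 × 3 = 7.8 (3 hours).
P(N = 5) = e^(−μ) μ^5/5! = e^(−7.8) · 7.8^5/120 ≈ 0.0986.

0.0986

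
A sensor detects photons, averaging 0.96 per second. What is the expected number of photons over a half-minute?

E[N] = λt = 0.96 × 30 = 28.8 (a half-minute = 30 seconds).

28.8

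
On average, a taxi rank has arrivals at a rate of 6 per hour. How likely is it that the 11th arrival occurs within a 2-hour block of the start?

0.6528

Over the interval, μ = 6 × 2 = 12 (a 2-hour block = 2 hours).
The 11th arrival falls in the interval iff at least 11 events occur there: P(S_11 ≤ t) = P(N ≥ 11) = 1 − P(N ≤ 10) ≈ 0.6528.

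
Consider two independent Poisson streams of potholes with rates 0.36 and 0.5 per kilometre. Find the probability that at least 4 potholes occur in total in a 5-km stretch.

Independent Poisson processes superpose: combined rate λ = 0.36 + 0.5 = 0.86 per kilometre.
Over the interval, μ = 0.86 × 5 = 4.3 (a 5-km stretch = 5 kilometres).
P(N ≥ 4) = 1 − P(N ≤ 3) ≈ 0.6228.

0.6228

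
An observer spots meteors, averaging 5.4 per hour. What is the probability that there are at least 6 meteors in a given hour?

With mean μ = 5.4 per hour,
P(N ≥ 6) = 1 − P(N ≤ 5) = 1 − Σ_{j=0}^{5} e^(−μ) μ^j/j! ≈ 0.4539.

0.4539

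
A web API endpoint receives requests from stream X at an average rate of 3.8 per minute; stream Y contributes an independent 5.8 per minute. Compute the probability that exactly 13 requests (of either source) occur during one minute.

Independent Poisson processes superpose: combined rate λ = 3.8 + 5.8 = 9.6 per minute.
So μ = 9.6.
P(N = 13) = e^(−9.6) · 9.6^13/13! ≈ 0.0640.

0.0640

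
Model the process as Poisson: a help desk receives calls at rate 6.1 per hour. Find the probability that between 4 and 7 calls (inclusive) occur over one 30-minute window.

Over the interval, μ = 6.1 × 0.5 = 3.05 (a 30-minute window = 0.5 hours).
P(4 ≤ N ≤ 7) = Σ_{j=4}^{7} e^(−3.05) · 3.05^j/j! ≈ 0.3509.

0.3509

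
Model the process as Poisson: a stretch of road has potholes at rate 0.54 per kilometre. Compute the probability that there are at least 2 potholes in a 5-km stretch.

0.7513

Over the interval, μ = 0.54 × 5 = 2.7 (a 5-km stretch = 5 kilometres).
P(N ≥ 2) = 1 − P(N ≤ 1) = 1 − Σ_{j=0}^{1} e^(−μ) μ^j/j! ≈ 0.7513.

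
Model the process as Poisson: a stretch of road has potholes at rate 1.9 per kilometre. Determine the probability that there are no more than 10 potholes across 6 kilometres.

0.4131

Over the interval, μ = 1.9 × 6 = 11.4 (6 kilometres).
P(N ≤ 10) = Σ_{j=0}^{10} e^(−μ) μ^j/j! ≈ 0.4131.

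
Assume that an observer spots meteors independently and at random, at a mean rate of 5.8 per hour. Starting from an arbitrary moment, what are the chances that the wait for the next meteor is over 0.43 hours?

The wait for the next event is exponential with rate λ = 5.8 per hour.
P(T > 0.43) = e^(−λt) = e^(−5.8 × 0.43) = e^(−2.494) ≈ 0.0826.

0.0826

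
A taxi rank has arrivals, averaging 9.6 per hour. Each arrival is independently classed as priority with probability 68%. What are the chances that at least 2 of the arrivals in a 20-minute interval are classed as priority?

Thinning: the arrivals that are classed as priority themselves form a Poisson process with rate 0.68 × 9.6 = 6.528 per hour.
Over the interval, μ = 6.528 × 1/3 = 2.176 (a 20-minute interval = 1/3 hours).
P(N ≥ 2) = 1 − P(N ≤ 1) ≈ 0.6395.

0.6395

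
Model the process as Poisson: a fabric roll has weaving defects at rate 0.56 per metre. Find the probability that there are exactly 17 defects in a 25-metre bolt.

Over the interval, μ = 0.56 × 25 = 14 (a 25-metre bolt = 25 metres).
P(N = 17) = e^(−μ) μ^17/17! = e^(−14) · 14^17/355687428096000 ≈ 0.0713.

0.0713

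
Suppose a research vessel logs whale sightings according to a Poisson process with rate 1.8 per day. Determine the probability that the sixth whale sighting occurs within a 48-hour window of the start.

Over the interval, μ = 1.8 × 2 = 3.6 (a 48-hour window = 2 days).
The sixth arrival falls in the interval iff at least 6 events occur there: P(S_6 ≤ t) = P(N ≥ 6) = 1 − P(N ≤ 5) ≈ 0.1559.

0.1559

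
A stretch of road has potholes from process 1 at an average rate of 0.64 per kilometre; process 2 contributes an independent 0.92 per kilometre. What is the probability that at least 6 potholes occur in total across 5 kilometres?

0.7897

Independent Poisson processes superpose: combined rate λ = 0.64 + 0.92 = 1.56 per kilometre.
Over the interval, μ = 1.56 × 5 = 7.8 (5 kilometres).
P(N ≥ 6) = 1 − P(N ≤ 5) ≈ 0.7897.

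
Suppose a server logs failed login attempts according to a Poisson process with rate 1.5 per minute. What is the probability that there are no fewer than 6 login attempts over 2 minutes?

0.0839

Over the interval, μ = 1.5 × 2 = 3 (2 minutes).
P(N ≥ 6) = 1 − P(N ≤ 5) = 1 − Σ_{j=0}^{5} e^(−μ) μ^j/j! ≈ 0.0839.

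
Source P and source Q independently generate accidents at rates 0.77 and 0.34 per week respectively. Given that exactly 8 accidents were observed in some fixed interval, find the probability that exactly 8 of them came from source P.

Given the total, each event is independently from source P with probability p = λ_P/(λ_P+λ_Q) = 0.77/1.11 ≈ 0.6937.
So K ~ Binomial(8, 0.77/1.11): P(K = 8) = C(8,8) · (0.77/1.11)^8 · (0.34/1.11)^0 ≈ 0.0536.

0.0536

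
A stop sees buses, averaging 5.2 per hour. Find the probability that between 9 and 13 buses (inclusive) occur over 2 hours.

Over the interval, μ = 5.2 × 2 = 10.4 (2 hours).
P(9 ≤ N ≤ 13) = Σ_{j=9}^{13} e^(−10.4) · 10.4^j/j! ≈ 0.5440.

0.5440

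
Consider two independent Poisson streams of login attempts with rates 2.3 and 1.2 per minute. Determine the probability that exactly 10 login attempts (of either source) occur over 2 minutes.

Independent Poisson processes superpose: combined rate λ = 2.3 + 1.2 = 3.5 per minute.
Over the interval, μ = 3.5 × 2 = 7 (2 minutes).
P(N = 10) = e^(−7) · 7^10/10! ≈ 0.0710.

0.0710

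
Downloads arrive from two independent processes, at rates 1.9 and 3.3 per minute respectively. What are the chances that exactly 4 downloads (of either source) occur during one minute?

Independent Poisson processes superpose: combined rate λ = 1.9 + 3.3 = 5.2 per minute.
So μ = 5.2.
P(N = 4) = e^(−5.2) · 5.2^4/4! ≈ 0.1681.

0.1681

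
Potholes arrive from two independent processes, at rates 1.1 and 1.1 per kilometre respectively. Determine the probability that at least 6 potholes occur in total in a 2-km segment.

Independent Poisson processes superpose: combined rate λ = 1.1 + 1.1 = 2.2 per kilometre.
Over the interval, μ = 2.2 × 2 = 4.4 (a 2-km segment = 2 kilometres).
P(N ≥ 6) = 1 − P(N ≤ 5) ≈ 0.2801.

0.2801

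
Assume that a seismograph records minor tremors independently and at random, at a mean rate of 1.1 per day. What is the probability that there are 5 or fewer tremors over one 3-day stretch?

Over the interval, μ = 1.1 × 3 = 3.3 (a 3-day stretch = 3 days).
P(N ≤ 5) = Σ_{j=0}^{5} e^(−μ) μ^j/j! ≈ 0.8829.

0.8829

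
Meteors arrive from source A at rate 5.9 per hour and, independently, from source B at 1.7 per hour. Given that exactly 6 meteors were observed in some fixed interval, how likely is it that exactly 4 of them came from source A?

Given the total, each event is independently from source A with probability p = λ_A/(λ_A+λ_B) = 5.9/7.6 ≈ 0.7763.
So K ~ Binomial(6, 5.9/7.6): P(K = 4) = C(6,4) · (5.9/7.6)^4 · (1.7/7.6)^2 ≈ 0.2726.

0.2726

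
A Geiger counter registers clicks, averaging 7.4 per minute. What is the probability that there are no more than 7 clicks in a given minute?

0.5393

With mean μ = 7.4 per minute,
P(N ≤ 7) = Σ_{j=0}^{7} e^(−μ) μ^j/j! ≈ 0.5393.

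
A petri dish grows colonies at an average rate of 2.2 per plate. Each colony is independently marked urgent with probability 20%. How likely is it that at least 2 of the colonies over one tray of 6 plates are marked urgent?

Thinning: the colonies that are marked urgent themselves form a Poisson process with rate 0.2 × 2.2 = 0.44 per plate.
Over the interval, μ = 0.44 × 6 = 2.64 (a tray of 6 plates = 6 plates).
P(N ≥ 2) = 1 − P(N ≤ 1) ≈ 0.7402.

0.7402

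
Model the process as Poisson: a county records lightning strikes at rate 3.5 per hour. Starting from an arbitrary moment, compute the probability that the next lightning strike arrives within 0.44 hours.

0.7856

Inter-arrival times are exponential with rate λ = 3.5 per hour.
P(T ≤ 0.44) = 1 − e^(−λt) = 1 − e^(−3.5 × 0.44) = 1 − e^(−1.54) ≈ 0.7856.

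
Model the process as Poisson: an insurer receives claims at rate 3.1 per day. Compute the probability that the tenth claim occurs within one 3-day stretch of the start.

0.4521

Over the interval, μ = 3.1 × 3 = 9.3 (a 3-day stretch = 3 days).
The tenth arrival falls in the interval iff at least 10 events occur there: P(S_10 ≤ t) = P(N ≥ 10) = 1 − P(N ≤ 9) ≈ 0.4521.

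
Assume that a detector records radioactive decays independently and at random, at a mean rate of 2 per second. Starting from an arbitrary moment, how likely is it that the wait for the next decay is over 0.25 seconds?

0.6065

The wait for the next event is exponential with rate λ = 2 per second.
P(T > 0.25) = e^(−λt) = e^(−2 × 0.25) = e^(−0.5) ≈ 0.6065.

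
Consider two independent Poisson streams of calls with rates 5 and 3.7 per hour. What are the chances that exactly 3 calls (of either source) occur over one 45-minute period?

0.0679

Independent Poisson processes superpose: combined rate λ = 5 + 3.7 = 8.7 per hour.
Over the interval, μ = 8.7 × 0.75 = 6.525 (a 45-minute period = 0.75 hours).
P(N = 3) = e^(−6.525) · 6.525^3/3! ≈ 0.0679.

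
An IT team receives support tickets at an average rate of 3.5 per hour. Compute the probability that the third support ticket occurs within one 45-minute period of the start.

0.4878

Over the interval, μ = 3.5 × 0.75 = 2.625 (a 45-minute period = 0.75 hours).
The third arrival falls in the interval iff at least 3 events occur there: P(S_3 ≤ t) = P(N ≥ 3) = 1 − P(N ≤ 2) ≈ 0.4878.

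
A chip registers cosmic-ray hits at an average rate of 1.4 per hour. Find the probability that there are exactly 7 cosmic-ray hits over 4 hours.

0.1267

Over the interval, μ = 1.4 × 4 = 5.6 (4 hours).
P(N = 7) = e^(−μ) μ^7/7! = e^(−5.6) · 5.6^7/5040 ≈ 0.1267.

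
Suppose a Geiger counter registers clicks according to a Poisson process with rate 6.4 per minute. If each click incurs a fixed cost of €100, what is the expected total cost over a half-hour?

E[N] = 6.4 × 30 = 192 (a half-hour = 30 minutes); E[cost] = 192 × €100 = €19200.

€19200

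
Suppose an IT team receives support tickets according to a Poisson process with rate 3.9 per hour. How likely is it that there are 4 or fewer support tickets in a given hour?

With mean μ = 3.9 per hour,
P(N ≤ 4) = Σ_{j=0}^{4} e^(−μ) μ^j/j! ≈ 0.6484.

0.6484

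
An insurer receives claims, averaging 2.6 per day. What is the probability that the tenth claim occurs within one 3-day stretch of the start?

0.2589

Over the interval, μ = 2.6 × 3 = 7.8 (a 3-day stretch = 3 days).
The tenth arrival falls in the interval iff at least 10 events occur there: P(S_10 ≤ t) = P(N ≥ 10) = 1 − P(N ≤ 9) ≈ 0.2589.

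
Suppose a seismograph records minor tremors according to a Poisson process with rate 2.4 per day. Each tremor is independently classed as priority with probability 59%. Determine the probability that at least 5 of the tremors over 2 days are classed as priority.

Thinning: the tremors that are classed as priority themselves form a Poisson process with rate 0.59 × 2.4 = 1.416 per day.
Over the interval, μ = 1.416 × 2 = 2.832 (2 days).
P(N ≥ 5) = 1 − P(N ≤ 4) ≈ 0.1573.

0.1573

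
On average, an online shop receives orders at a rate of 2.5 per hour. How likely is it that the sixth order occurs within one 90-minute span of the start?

Over the interval, μ = 2.5 × 1.5 = 3.75 (a 90-minute span = 1.5 hours).
The sixth arrival falls in the interval iff at least 6 events occur there: P(S_6 ≤ t) = P(N ≥ 6) = 1 − P(N ≤ 5) ≈ 0.1771.

0.1771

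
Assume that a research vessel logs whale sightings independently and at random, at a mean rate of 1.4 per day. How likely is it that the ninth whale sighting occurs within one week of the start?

Over the interval, μ = 1.4 × 7 = 9.8 (a week = 7 days).
The ninth arrival falls in the interval iff at least 9 events occur there: P(S_9 ≤ t) = P(N ≥ 9) = 1 − P(N ≤ 8) ≈ 0.6442.

0.6442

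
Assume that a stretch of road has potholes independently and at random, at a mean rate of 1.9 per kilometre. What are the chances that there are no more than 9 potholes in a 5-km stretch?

Over the interval, μ = 1.9 × 5 = 9.5 (a 5-km stretch = 5 kilometres).
P(N ≤ 9) = Σ_{j=0}^{9} e^(−μ) μ^j/j! ≈ 0.5218.

0.5218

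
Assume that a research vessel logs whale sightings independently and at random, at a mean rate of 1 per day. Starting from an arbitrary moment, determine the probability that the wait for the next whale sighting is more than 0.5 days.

The wait for the next event is exponential with rate λ = 1 per day.
P(T > 0.5) = e^(−λt) = e^(−1 × 0.5) = e^(−0.5) ≈ 0.6065.

0.6065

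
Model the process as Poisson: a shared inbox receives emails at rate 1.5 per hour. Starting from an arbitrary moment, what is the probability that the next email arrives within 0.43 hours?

0.4753

Inter-arrival times are exponential with rate λ = 1.5 per hour.
P(T ≤ 0.43) = 1 − e^(−λt) = 1 − e^(−1.5 × 0.43) = 1 − e^(−0.645) ≈ 0.4753.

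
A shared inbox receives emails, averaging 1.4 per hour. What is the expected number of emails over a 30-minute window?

0.7

E[N] = λt = 1.4 × 0.5 = 0.7 (a 30-minute window = 0.5 hours).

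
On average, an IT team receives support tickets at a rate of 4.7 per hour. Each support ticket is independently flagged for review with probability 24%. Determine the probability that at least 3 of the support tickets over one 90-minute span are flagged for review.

0.2407

Thinning: the support tickets that are flagged for review themselves form a Poisson process with rate 0.24 × 4.7 = 1.128 per hour.
Over the interval, μ = 1.128 × 1.5 = 1.692 (a 90-minute span = 1.5 hours).
P(N ≥ 3) = 1 − P(N ≤ 2) ≈ 0.2407.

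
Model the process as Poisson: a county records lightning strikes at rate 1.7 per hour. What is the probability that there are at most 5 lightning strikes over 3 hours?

Over the interval, μ = 1.7 × 3 = 5.1 (3 hours).
P(N ≤ 5) = Σ_{j=0}^{5} e^(−μ) μ^j/j! ≈ 0.5984.

0.5984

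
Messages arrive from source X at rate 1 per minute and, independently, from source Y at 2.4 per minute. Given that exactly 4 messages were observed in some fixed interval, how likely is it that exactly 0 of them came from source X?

Given the total, each event is independently from source X with probability p = λ_X/(λ_X+λ_Y) = 1/3.4 ≈ 0.2941.
So K ~ Binomial(4, 1/3.4): P(K = 0) = C(4,0) · (1/3.4)^0 · (2.4/3.4)^4 ≈ 0.2483.

0.2483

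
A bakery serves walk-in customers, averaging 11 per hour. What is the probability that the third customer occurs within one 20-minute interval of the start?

0.7089

Over the interval, μ = 11 × 1/3 ≈ 3.66667 (a 20-minute interval = 1/3 hours).
The third arrival falls in the interval iff at least 3 events occur there: P(S_3 ≤ t) = P(N ≥ 3) = 1 − P(N ≤ 2) ≈ 0.7089.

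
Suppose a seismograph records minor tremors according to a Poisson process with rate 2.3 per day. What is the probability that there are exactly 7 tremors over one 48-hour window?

Over the interval, μ = 2.3 × 2 = 4.6 (a 48-hour window = 2 days).
P(N = 7) = e^(−μ) μ^7/7! = e^(−4.6) · 4.6^7/5040 ≈ 0.0869.

0.0869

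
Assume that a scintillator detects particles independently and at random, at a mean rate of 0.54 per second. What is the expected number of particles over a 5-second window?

2.7

E[N] = λt = 0.54 × 5 = 2.7 (a 5-second window = 5 seconds).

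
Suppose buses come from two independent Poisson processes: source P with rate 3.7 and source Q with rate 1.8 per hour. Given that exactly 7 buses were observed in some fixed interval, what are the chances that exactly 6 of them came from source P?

Given the total, each event is independently from source P with probability p = λ_P/(λ_P+λ_Q) = 3.7/5.5 ≈ 0.6727.
So K ~ Binomial(7, 3.7/5.5): P(K = 6) = C(7,6) · (3.7/5.5)^6 · (1.8/5.5)^1 ≈ 0.2123.

0.2123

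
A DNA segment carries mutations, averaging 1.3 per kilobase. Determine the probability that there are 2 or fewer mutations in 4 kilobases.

0.1088

Over the interval, μ = 1.3 × 4 = 5.2 (4 kilobases).
P(N ≤ 2) = Σ_{j=0}^{2} e^(−μ) μ^j/j! ≈ 0.1088.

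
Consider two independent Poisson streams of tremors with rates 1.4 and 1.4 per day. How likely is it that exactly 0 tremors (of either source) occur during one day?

Independent Poisson processes superpose: combined rate λ = 1.4 + 1.4 = 2.8 per day.
So μ = 2.8.
P(N = 0) = e^(−2.8) · 2.8^0/0! ≈ 0.0608.

0.0608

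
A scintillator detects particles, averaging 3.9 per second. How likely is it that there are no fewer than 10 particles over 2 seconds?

0.2589

Over the interval, μ = 3.9 × 2 = 7.8 (2 seconds).
P(N ≥ 10) = 1 − P(N ≤ 9) = 1 − Σ_{j=0}^{9} e^(−μ) μ^j/j! ≈ 0.2589.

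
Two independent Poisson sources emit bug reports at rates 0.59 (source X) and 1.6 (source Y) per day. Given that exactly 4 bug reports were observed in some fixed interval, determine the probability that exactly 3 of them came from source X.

Given the total, each event is independently from source X with probability p = λ_X/(λ_X+λ_Y) = 0.59/2.19 ≈ 0.2694.
So K ~ Binomial(4, 0.59/2.19): P(K = 3) = C(4,3) · (0.59/2.19)^3 · (1.6/2.19)^1 ≈ 0.0571.

0.0571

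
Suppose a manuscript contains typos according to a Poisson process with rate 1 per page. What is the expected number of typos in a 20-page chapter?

E[N] = λt = 1 × 20 = 20 (a 20-page chapter = 20 pages).

20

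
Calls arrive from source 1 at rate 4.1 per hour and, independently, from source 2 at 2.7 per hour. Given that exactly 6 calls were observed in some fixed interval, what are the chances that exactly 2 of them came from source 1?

Given the total, each event is independently from source 1 with probability p = λ_1/(λ_1+λ_2) = 4.1/6.8 ≈ 0.6029.
So K ~ Binomial(6, 4.1/6.8): P(K = 2) = C(6,2) · (4.1/6.8)^2 · (2.7/6.8)^4 ≈ 0.1355.

0.1355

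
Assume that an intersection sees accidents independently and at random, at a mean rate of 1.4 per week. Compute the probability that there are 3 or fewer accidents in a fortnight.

0.6919

Over the interval, μ = 1.4 × 2 = 2.8 (a fortnight = 2 weeks).
P(N ≤ 3) = Σ_{j=0}^{3} e^(−μ) μ^j/j! ≈ 0.6919.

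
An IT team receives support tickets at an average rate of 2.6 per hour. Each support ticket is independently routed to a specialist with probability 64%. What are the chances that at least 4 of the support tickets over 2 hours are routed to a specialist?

Thinning: the support tickets that are routed to a specialist themselves form a Poisson process with rate 0.64 × 2.6 = 1.664 per hour.
Over the interval, μ = 1.664 × 2 = 3.328 (2 hours).
P(N ≥ 4) = 1 − P(N ≤ 3) ≈ 0.4258.

0.4258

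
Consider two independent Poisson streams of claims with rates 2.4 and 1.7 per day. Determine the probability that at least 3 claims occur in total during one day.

Independent Poisson processes superpose: combined rate λ = 2.4 + 1.7 = 4.1 per day.
So μ = 4.1.
P(N ≥ 3) = 1 − P(N ≤ 2) ≈ 0.7762.

0.7762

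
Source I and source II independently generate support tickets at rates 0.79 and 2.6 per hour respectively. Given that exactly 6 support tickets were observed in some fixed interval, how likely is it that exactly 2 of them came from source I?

0.2819

Given the total, each event is independently from source I with probability p = λ_I/(λ_I+λ_II) = 0.79/3.39 ≈ 0.2330.
So K ~ Binomial(6, 0.79/3.39): P(K = 2) = C(6,2) · (0.79/3.39)^2 · (2.6/3.39)^4 ≈ 0.2819.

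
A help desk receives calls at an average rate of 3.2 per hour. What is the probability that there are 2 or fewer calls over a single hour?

0.3799

With mean μ = 3.2 per hour,
P(N ≤ 2) = Σ_{j=0}^{2} e^(−μ) μ^j/j! ≈ 0.3799.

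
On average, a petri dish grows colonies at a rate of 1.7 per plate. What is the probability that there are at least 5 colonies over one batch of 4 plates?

0.8080

Over the interval, μ = 1.7 × 4 = 6.8 (a batch of 4 plates = 4 plates).
P(N ≥ 5) = 1 − P(N ≤ 4) = 1 − Σ_{j=0}^{4} e^(−μ) μ^j/j! ≈ 0.8080.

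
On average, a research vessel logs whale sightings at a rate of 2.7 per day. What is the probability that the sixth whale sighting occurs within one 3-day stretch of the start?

Over the interval, μ = 2.7 × 3 = 8.1 (a 3-day stretch = 3 days).
The sixth arrival falls in the interval iff at least 6 events occur there: P(S_6 ≤ t) = P(N ≥ 6) = 1 − P(N ≤ 5) ≈ 0.8178.

0.8178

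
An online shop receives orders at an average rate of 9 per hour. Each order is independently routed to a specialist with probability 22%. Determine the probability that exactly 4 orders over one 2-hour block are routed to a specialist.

0.1953

Thinning: the orders that are routed to a specialist themselves form a Poisson process with rate 0.22 × 9 = 1.98 per hour.
Over the interval, μ = 1.98 × 2 = 3.96 (a 2-hour block = 2 hours).
P(N = 4) = e^(−3.96) · 3.96^4/4! ≈ 0.1953.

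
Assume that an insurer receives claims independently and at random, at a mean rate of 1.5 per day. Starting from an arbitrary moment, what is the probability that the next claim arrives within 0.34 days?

0.3995

Inter-arrival times are exponential with rate λ = 1.5 per day.
P(T ≤ 0.34) = 1 − e^(−λt) = 1 − e^(−1.5 × 0.34) = 1 − e^(−0.51) ≈ 0.3995.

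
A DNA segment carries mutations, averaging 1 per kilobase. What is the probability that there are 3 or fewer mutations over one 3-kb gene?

Over the interval, μ = 1 × 3 = 3 (a 3-kb gene = 3 kilobases).
P(N ≤ 3) = Σ_{j=0}^{3} e^(−μ) μ^j/j! ≈ 0.6472.

0.6472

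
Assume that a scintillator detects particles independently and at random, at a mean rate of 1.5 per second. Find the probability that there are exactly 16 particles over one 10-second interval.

Over the interval, μ = 1.5 × 10 = 15 (a 10-second interval = 10 seconds).
P(N = 16) = e^(−μ) μ^16/16! = e^(−15) · 15^16/20922789888000 ≈ 0.0960.

0.0960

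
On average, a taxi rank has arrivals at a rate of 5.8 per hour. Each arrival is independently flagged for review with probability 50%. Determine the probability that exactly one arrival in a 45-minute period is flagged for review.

0.2471

Thinning: the arrivals that are flagged for review themselves form a Poisson process with rate 0.5 × 5.8 = 2.9 per hour.
Over the interval, μ = 2.9 × 0.75 = 2.175 (a 45-minute period = 0.75 hours).
P(N = 1) = e^(−2.175) · 2.175^1/1! ≈ 0.2471.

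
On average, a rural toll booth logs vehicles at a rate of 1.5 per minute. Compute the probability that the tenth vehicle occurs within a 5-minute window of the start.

0.2236

Over the interval, μ = 1.5 × 5 = 7.5 (a 5-minute window = 5 minutes).
The tenth arrival falls in the interval iff at least 10 events occur there: P(S_10 ≤ t) = P(N ≥ 10) = 1 − P(N ≤ 9) ≈ 0.2236.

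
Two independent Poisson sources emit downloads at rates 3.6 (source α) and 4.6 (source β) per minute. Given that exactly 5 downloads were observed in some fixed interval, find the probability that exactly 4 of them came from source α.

Given the total, each event is independently from source α with probability p = λ_α/(λ_α+λ_β) = 3.6/8.2 ≈ 0.4390.
So K ~ Binomial(5, 3.6/8.2): P(K = 4) = C(5,4) · (3.6/8.2)^4 · (4.6/8.2)^1 ≈ 0.1042.

0.1042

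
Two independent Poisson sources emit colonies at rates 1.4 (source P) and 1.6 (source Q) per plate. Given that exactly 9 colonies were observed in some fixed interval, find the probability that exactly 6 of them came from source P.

0.1316

Given the total, each event is independently from source P with probability p = λ_P/(λ_P+λ_Q) = 1.4/3 ≈ 0.4667.
So K ~ Binomial(9, 1.4/3): P(K = 6) = C(9,6) · (1.4/3)^6 · (1.6/3)^3 ≈ 0.1316.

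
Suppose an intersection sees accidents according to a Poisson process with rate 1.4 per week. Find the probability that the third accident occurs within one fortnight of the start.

Over the interval, μ = 1.4 × 2 = 2.8 (a fortnight = 2 weeks).
The third arrival falls in the interval iff at least 3 events occur there: P(S_3 ≤ t) = P(N ≥ 3) = 1 − P(N ≤ 2) ≈ 0.5305.

0.5305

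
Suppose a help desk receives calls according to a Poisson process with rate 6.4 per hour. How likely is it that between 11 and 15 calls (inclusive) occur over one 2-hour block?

Over the interval, μ = 6.4 × 2 = 12.8 (a 2-hour block = 2 hours).
P(11 ≤ N ≤ 15) = Σ_{j=11}^{15} e^(−12.8) · 12.8^j/j! ≈ 0.5118.

0.5118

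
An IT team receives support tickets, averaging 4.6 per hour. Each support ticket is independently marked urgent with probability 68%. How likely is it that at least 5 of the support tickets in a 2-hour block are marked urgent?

Thinning: the support tickets that are marked urgent themselves form a Poisson process with rate 0.68 × 4.6 = 3.128 per hour.
Over the interval, μ = 3.128 × 2 = 6.256 (a 2-hour block = 2 hours).
P(N ≥ 5) = 1 − P(N ≤ 4) ≈ 0.7478.

0.7478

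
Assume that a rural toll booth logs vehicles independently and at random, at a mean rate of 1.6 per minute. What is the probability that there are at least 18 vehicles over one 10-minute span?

0.3407

Over the interval, μ = 1.6 × 10 = 16 (a 10-minute span = 10 minutes).
P(N ≥ 18) = 1 − P(N ≤ 17) = 1 − Σ_{j=0}^{17} e^(−μ) μ^j/j! ≈ 0.3407.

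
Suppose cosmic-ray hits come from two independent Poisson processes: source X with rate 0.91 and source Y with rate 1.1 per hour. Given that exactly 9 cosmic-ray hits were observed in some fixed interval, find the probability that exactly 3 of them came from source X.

0.2094

Given the total, each event is independently from source X with probability p = λ_X/(λ_X+λ_Y) = 0.91/2.01 ≈ 0.4527.
So K ~ Binomial(9, 0.91/2.01): P(K = 3) = C(9,3) · (0.91/2.01)^3 · (1.1/2.01)^6 ≈ 0.2094.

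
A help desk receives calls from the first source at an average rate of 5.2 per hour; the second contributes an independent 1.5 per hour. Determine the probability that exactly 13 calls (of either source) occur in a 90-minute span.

Independent Poisson processes superpose: combined rate λ = 5.2 + 1.5 = 6.7 per hour.
Over the interval, μ = 6.7 × 1.5 = 10.05 (a 90-minute span = 1.5 hours).
P(N = 13) = e^(−10.05) · 10.05^13/13! ≈ 0.0740.

0.0740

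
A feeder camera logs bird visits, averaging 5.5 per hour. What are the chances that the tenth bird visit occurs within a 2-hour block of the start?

0.6595

Over the interval, μ = 5.5 × 2 = 11 (a 2-hour block = 2 hours).
The tenth arrival falls in the interval iff at least 10 events occur there: P(S_10 ≤ t) = P(N ≥ 10) = 1 − P(N ≤ 9) ≈ 0.6595.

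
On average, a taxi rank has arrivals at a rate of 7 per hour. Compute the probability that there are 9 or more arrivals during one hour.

With mean μ = 7 per hour,
P(N ≥ 9) = 1 − P(N ≤ 8) = 1 − Σ_{j=0}^{8} e^(−μ) μ^j/j! ≈ 0.2709.

0.2709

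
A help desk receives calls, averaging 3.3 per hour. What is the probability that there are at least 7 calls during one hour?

0.0510

With mean μ = 3.3 per hour,
P(N ≥ 7) = 1 − P(N ≤ 6) = 1 − Σ_{j=0}^{6} e^(−μ) μ^j/j! ≈ 0.0510.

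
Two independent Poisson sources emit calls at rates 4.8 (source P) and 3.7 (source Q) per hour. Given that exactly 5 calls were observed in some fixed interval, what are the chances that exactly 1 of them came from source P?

0.1014

Given the total, each event is independently from source P with probability p = λ_P/(λ_P+λ_Q) = 4.8/8.5 ≈ 0.5647.
So K ~ Binomial(5, 4.8/8.5): P(K = 1) = C(5,1) · (4.8/8.5)^1 · (3.7/8.5)^4 ≈ 0.1014.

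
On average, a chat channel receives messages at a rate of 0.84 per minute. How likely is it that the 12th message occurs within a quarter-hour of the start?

0.6050

Over the interval, μ = 0.84 × 15 = 12.6 (a quarter-hour = 15 minutes).
The 12th arrival falls in the interval iff at least 12 events occur there: P(S_12 ≤ t) = P(N ≥ 12) = 1 − P(N ≤ 11) ≈ 0.6050.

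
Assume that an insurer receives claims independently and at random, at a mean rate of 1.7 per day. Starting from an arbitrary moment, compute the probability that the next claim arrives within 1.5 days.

0.9219

Inter-arrival times are exponential with rate λ = 1.7 per day.
P(T ≤ 1.5) = 1 − e^(−λt) = 1 − e^(−1.7 × 1.5) = 1 − e^(−2.55) ≈ 0.9219.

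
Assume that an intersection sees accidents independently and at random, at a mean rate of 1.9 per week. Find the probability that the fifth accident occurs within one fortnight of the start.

0.3322

Over the interval, μ = 1.9 × 2 = 3.8 (a fortnight = 2 weeks).
The fifth arrival falls in the interval iff at least 5 events occur there: P(S_5 ≤ t) = P(N ≥ 5) = 1 − P(N ≤ 4) ≈ 0.3322.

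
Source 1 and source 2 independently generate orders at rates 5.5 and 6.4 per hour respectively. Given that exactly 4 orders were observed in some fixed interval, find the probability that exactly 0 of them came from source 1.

0.0837

Given the total, each event is independently from source 1 with probability p = λ_1/(λ_1+λ_2) = 5.5/11.9 ≈ 0.4622.
So K ~ Binomial(4, 5.5/11.9): P(K = 0) = C(4,0) · (5.5/11.9)^0 · (6.4/11.9)^4 ≈ 0.0837.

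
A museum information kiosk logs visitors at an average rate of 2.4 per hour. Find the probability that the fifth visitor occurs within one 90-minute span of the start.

0.2936

Over the interval, μ = 2.4 × 1.5 = 3.6 (a 90-minute span = 1.5 hours).
The fifth arrival falls in the interval iff at least 5 events occur there: P(S_5 ≤ t) = P(N ≥ 5) = 1 − P(N ≤ 4) ≈ 0.2936.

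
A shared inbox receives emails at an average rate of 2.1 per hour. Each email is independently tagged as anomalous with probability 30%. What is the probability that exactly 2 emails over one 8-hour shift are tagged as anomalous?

0.0822

Thinning: the emails that are tagged as anomalous themselves form a Poisson process with rate 0.3 × 2.1 = 0.63 per hour.
Over the interval, μ = 0.63 × 8 = 5.04 (an 8-hour shift = 8 hours).
P(N = 2) = e^(−5.04) · 5.04^2/2! ≈ 0.0822.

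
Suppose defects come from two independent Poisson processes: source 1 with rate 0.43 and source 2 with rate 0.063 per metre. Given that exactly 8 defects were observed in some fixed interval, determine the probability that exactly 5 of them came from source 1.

Given the total, each event is independently from source 1 with probability p = λ_1/(λ_1+λ_2) = 0.43/0.493 ≈ 0.8722.
So K ~ Binomial(8, 0.43/0.493): P(K = 5) = C(8,5) · (0.43/0.493)^5 · (0.063/0.493)^3 ≈ 0.0590.

0.0590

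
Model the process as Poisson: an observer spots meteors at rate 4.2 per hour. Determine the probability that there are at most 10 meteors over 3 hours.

0.2876

Over the interval, μ = 4.2 × 3 = 12.6 (3 hours).
P(N ≤ 10) = Σ_{j=0}^{10} e^(−μ) μ^j/j! ≈ 0.2876.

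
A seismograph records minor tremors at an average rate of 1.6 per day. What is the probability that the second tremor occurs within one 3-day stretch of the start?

0.9523

Over the interval, μ = 1.6 × 3 = 4.8 (a 3-day stretch = 3 days).
The second arrival falls in the interval iff at least 2 events occur there: P(S_2 ≤ t) = P(N ≥ 2) = 1 − P(N ≤ 1) ≈ 0.9523.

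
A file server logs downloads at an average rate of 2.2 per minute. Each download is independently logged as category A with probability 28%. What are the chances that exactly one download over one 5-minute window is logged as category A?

Thinning: the downloads that are logged as category A themselves form a Poisson process with rate 0.28 × 2.2 = 0.616 per minute.
Over the interval, μ = 0.616 × 5 = 3.08 (a 5-minute window = 5 minutes).
P(N = 1) = e^(−3.08) · 3.08^1/1! ≈ 0.1416.

0.1416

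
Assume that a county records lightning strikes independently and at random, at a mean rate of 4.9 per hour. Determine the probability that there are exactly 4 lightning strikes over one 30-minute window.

Over the interval, μ = 4.9 × 0.5 = 2.45 (a 30-minute window = 0.5 hours).
P(N = 4) = e^(−μ) μ^4/4! = e^(−2.45) · 2.45^4/24 ≈ 0.1295.

0.1295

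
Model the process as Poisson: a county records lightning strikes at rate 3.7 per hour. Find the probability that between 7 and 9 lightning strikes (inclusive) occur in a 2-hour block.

0.3958

Over the interval, μ = 3.7 × 2 = 7.4 (a 2-hour block = 2 hours).
P(7 ≤ N ≤ 9) = Σ_{j=7}^{9} e^(−7.4) · 7.4^j/j! ≈ 0.3958.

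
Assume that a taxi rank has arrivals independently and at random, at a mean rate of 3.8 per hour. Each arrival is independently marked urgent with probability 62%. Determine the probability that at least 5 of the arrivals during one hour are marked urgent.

Thinning: the arrivals that are marked urgent themselves form a Poisson process with rate 0.62 × 3.8 = 2.356 per hour.
So μ = 2.356.
P(N ≥ 5) = 1 − P(N ≤ 4) ≈ 0.0904.

0.0904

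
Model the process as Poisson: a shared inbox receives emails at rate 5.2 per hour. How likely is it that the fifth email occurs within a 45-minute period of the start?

Over the interval, μ = 5.2 × 0.75 = 3.9 (a 45-minute period = 0.75 hours).
The fifth arrival falls in the interval iff at least 5 events occur there: P(S_5 ≤ t) = P(N ≥ 5) = 1 − P(N ≤ 4) ≈ 0.3516.

0.3516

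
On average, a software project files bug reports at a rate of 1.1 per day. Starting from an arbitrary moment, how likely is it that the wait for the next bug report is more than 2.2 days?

0.0889

The wait for the next event is exponential with rate λ = 1.1 per day.
P(T > 2.2) = e^(−λt) = e^(−1.1 × 2.2) = e^(−2.42) ≈ 0.0889.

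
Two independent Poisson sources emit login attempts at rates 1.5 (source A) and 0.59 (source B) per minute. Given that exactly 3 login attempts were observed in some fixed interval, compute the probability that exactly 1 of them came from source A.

Given the total, each event is independently from source A with probability p = λ_A/(λ_A+λ_B) = 1.5/2.09 ≈ 0.7177.
So K ~ Binomial(3, 1.5/2.09): P(K = 1) = C(3,1) · (1.5/2.09)^1 · (0.59/2.09)^2 ≈ 0.1716.

0.1716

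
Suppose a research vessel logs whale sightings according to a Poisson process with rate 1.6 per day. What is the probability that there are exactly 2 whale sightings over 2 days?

0.2087

Over the interval, μ = 1.6 × 2 = 3.2 (2 days).
P(N = 2) = e^(−μ) μ^2/2! = e^(−3.2) · 3.2^2/2 ≈ 0.2087.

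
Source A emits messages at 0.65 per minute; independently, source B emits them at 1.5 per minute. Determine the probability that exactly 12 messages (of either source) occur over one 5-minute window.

Independent Poisson processes superpose: combined rate λ = 0.65 + 1.5 = 2.15 per minute.
Over the interval, μ = 2.15 × 5 = 10.75 (a 5-minute window = 5 minutes).
P(N = 12) = e^(−10.75) · 10.75^12/12! ≈ 0.1066.

0.1066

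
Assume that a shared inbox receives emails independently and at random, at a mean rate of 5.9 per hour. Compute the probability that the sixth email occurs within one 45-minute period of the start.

Over the interval, μ = 5.9 × 0.75 = 4.425 (a 45-minute period = 0.75 hours).
The sixth arrival falls in the interval iff at least 6 events occur there: P(S_6 ≤ t) = P(N ≥ 6) = 1 − P(N ≤ 5) ≈ 0.2843.

0.2843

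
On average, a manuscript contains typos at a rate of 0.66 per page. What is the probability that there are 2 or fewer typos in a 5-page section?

0.3594

Over the interval, μ = 0.66 × 5 = 3.3 (a 5-page section = 5 pages).
P(N ≤ 2) = Σ_{j=0}^{2} e^(−μ) μ^j/j! ≈ 0.3594.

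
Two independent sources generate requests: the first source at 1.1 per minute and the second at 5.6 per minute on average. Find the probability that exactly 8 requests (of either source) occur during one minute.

Independent Poisson processes superpose: combined rate λ = 1.1 + 5.6 = 6.7 per minute.
So μ = 6.7.
P(N = 8) = e^(−6.7) · 6.7^8/8! ≈ 0.1240.

0.1240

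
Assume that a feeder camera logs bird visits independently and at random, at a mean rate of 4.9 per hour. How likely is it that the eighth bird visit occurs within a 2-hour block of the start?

0.7612

Over the interval, μ = 4.9 × 2 = 9.8 (a 2-hour block = 2 hours).
The eighth arrival falls in the interval iff at least 8 events occur there: P(S_8 ≤ t) = P(N ≥ 8) = 1 − P(N ≤ 7) ≈ 0.7612.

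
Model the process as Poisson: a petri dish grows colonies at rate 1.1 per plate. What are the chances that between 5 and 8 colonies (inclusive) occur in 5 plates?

0.5368

Over the interval, μ = 1.1 × 5 = 5.5 (5 plates).
P(5 ≤ N ≤ 8) = Σ_{j=5}^{8} e^(−5.5) · 5.5^j/j! ≈ 0.5368.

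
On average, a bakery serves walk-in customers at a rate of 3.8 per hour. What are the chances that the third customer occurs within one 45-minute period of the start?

Over the interval, μ = 3.8 × 0.75 = 2.85 (a 45-minute period = 0.75 hours).
The third arrival falls in the interval iff at least 3 events occur there: P(S_3 ≤ t) = P(N ≥ 3) = 1 − P(N ≤ 2) ≈ 0.5424.

0.5424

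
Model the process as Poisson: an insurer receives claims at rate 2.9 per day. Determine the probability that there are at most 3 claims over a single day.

0.6696

With mean μ = 2.9 per day,
P(N ≤ 3) = Σ_{j=0}^{3} e^(−μ) μ^j/j! ≈ 0.6696.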